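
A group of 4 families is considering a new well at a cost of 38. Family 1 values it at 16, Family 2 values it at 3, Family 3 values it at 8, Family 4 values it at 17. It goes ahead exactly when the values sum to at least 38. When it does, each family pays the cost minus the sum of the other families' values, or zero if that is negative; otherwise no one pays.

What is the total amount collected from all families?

23

Total value 44 ≥ cost 38, so it is built.
Family 1: others sum to 28; max(0, 38 - 28) = 10.
Family 2: others sum to 41; max(0, 38 - 41) = 0.
Family 3: others sum to 36; max(0, 38 - 36) = 2.
Family 4: others sum to 27; max(0, 38 - 27) = 11.
Total collected = 10 + 0 + 2 + 11 = 23.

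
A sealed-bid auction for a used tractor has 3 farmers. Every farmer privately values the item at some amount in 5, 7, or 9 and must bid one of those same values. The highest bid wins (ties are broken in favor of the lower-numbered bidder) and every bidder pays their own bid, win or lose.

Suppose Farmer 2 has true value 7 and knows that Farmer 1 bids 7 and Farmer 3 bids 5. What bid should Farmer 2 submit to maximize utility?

9

Bid 5: loses but pays 5, utility -5.
Bid 7: loses but pays 7, utility -7.
Bid 9: wins, pays 9, utility 7 - 9 = -2.
The best choice is 9 with utility -2.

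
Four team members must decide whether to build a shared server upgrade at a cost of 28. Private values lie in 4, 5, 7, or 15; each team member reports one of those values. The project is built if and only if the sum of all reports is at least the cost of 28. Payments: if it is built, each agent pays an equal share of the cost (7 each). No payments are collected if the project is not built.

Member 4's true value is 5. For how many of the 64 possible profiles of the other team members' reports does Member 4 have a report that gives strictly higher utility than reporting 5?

Others report (4, 4, 15): truth gives -2; report 4 gives 0 > -2. Violating.
Others report (4, 15, 4): truth gives -2; report 4 gives 0 > -2. Violating.
Others report (15, 4, 4): truth gives -2; report 4 gives 0 > -2. Violating.
Others report (4, 4, 4): truth gives 0; no alternative beats it.
Others report (4, 4, 5): truth gives 0; no alternative beats it.
(Checking all 64 profiles: 3 have a profitable deviation, 61 do not.)

3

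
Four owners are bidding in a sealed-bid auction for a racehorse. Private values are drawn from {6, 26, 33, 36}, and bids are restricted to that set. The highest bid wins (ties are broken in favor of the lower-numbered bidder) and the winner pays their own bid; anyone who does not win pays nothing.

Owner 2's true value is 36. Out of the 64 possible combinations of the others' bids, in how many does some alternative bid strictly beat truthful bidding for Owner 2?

18

Others bid (6, 6, 6): truth gives 0; bid 26 gives 10 > 0. Violating.
Others bid (6, 6, 26): truth gives 0; bid 26 gives 10 > 0. Violating.
Others bid (6, 6, 33): truth gives 0; bid 33 gives 3 > 0. Violating.
Others bid (6, 26, 6): truth gives 0; bid 26 gives 10 > 0. Violating.
Others bid (6, 6, 36): truth gives 0; no alternative beats it.
Others bid (6, 26, 36): truth gives 0; no alternative beats it.
(Checking all 64 profiles: 18 have a profitable deviation, 46 do not.)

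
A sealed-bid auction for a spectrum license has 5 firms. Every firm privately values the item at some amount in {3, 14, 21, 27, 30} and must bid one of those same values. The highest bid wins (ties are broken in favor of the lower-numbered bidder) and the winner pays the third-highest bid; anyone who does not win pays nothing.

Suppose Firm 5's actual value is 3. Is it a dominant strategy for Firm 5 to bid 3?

Check each profile of the others' bids and compare truth against every alternative bid.
Others bid (3, 3, 3, 3): truth gives 0, best alternative gives 0.
Others bid (3, 3, 3, 14): truth gives 0, best alternative gives 0.
Others bid (3, 3, 3, 21): truth gives 0, best alternative gives 0.
Others bid (3, 3, 3, 27): truth gives 0, best alternative gives 0.
Others bid (3, 3, 3, 30): truth gives 0, best alternative gives 0.
Others bid (3, 3, 14, 3): truth gives 0, best alternative gives 0.
(Remaining 619 profiles checked similarly; truth is weakly best in each.)
In every case the truthful bid is at least as good as any alternative, so it is a dominant strategy.

Yes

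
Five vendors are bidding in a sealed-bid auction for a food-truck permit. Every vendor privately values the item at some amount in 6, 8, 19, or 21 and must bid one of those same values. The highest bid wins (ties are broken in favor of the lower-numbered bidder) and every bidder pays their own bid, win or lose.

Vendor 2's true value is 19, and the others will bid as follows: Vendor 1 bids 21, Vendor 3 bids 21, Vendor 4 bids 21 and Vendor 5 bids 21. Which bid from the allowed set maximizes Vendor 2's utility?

Bid 6: loses but pays 6, utility -6.
Bid 8: loses but pays 8, utility -8.
Bid 19: loses but pays 19, utility -19.
Bid 21: loses but pays 21, utility -21.
The best choice is 6 with utility -6.

6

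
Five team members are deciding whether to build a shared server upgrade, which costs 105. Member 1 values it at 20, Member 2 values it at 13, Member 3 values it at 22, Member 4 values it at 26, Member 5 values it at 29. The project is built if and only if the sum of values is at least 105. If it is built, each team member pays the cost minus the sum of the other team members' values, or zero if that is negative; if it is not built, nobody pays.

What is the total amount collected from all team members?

85

Total value 110 ≥ cost 105, so it is built.
Member 1: others sum to 90; max(0, 105 - 90) = 15.
Member 2: others sum to 97; max(0, 105 - 97) = 8.
Member 3: others sum to 88; max(0, 105 - 88) = 17.
Member 4: others sum to 84; max(0, 105 - 84) = 21.
Member 5: others sum to 81; max(0, 105 - 81) = 24.
Total collected = 15 + 8 + 17 + 21 + 24 = 85.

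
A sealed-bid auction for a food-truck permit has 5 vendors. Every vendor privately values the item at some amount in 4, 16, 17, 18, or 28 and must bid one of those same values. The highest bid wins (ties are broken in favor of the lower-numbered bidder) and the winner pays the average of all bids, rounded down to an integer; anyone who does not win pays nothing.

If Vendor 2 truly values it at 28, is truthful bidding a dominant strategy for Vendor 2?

Consider the case where Vendor 1 bids 4, Vendor 3 bids 4, Vendor 4 bids 4 and Vendor 5 bids 4.
Truthful bid 28: wins, pays 8, utility 28 - 8 = 20.
Bid 16 instead: wins, pays 6, utility 28 - 6 = 22.
Since 22 > 20, bidding 16 is strictly better here, so truthful bidding is not dominant.

No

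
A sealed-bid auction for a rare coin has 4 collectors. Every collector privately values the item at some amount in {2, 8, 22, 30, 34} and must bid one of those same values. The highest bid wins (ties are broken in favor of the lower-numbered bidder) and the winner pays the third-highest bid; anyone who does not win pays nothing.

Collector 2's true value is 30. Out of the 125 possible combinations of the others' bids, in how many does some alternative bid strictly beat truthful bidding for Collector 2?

27

Others bid (2, 2, 34): truth gives 0; bid 34 gives 28 > 0. Violating.
Others bid (2, 8, 34): truth gives 0; bid 34 gives 22 > 0. Violating.
Others bid (2, 22, 34): truth gives 0; bid 34 gives 8 > 0. Violating.
Others bid (2, 34, 2): truth gives 0; bid 34 gives 28 > 0. Violating.
Others bid (2, 2, 2): truth gives 28; no alternative beats it.
Others bid (2, 2, 8): truth gives 28; no alternative beats it.
(Checking all 125 profiles: 27 have a profitable deviation, 98 do not.)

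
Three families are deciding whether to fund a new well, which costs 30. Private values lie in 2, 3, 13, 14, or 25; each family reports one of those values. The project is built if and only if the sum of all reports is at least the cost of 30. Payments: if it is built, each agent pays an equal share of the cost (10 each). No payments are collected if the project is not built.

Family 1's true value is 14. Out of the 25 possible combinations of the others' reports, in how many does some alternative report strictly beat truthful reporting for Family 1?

Others report (2, 3): truth gives 0; report 25 gives 4 > 0. Violating.
Others report (2, 13): truth gives 0; report 25 gives 4 > 0. Violating.
Others report (3, 2): truth gives 0; report 25 gives 4 > 0. Violating.
Others report (3, 3): truth gives 0; report 25 gives 4 > 0. Violating.
Others report (2, 2): truth gives 0; no alternative beats it.
Others report (2, 14): truth gives 4; no alternative beats it.
(Checking all 25 profiles: 5 have a profitable deviation, 20 do not.)

5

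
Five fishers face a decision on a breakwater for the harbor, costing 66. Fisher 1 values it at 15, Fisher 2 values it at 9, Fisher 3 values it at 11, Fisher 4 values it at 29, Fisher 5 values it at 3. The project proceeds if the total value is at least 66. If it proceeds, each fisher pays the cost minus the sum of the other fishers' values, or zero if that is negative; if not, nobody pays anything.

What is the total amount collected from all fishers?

Total value 67 ≥ cost 66, so it is built.
Fisher 1: others sum to 52; max(0, 66 - 52) = 14.
Fisher 2: others sum to 58; max(0, 66 - 58) = 8.
Fisher 3: others sum to 56; max(0, 66 - 56) = 10.
Fisher 4: others sum to 38; max(0, 66 - 38) = 28.
Fisher 5: others sum to 64; max(0, 66 - 64) = 2.
Total collected = 14 + 8 + 10 + 28 + 2 = 62.

62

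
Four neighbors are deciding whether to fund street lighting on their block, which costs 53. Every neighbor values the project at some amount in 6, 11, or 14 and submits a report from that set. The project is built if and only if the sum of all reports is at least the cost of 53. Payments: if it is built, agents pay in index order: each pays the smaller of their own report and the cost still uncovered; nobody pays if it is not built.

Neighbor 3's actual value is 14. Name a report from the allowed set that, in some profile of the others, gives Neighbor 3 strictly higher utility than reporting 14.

11

Suppose Neighbor 1 reports 14, Neighbor 2 reports 14 and Neighbor 4 reports 14.
Report 14: project built, pays 14, utility 14 - 14 = 0.
Report 11: project built, pays 11, utility 14 - 11 = 3.
So reporting 11 beats truth here (3 > 0).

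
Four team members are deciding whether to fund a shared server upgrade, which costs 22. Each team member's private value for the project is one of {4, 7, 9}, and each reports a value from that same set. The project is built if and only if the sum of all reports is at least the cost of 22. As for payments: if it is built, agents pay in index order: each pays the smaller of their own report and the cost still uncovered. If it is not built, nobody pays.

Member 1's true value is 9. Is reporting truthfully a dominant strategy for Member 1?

No

Consider the case where Member 2 reports 4, Member 3 reports 4 and Member 4 reports 7.
Truthful report 9: project built, pays 9, utility 9 - 9 = 0.
Report 7 instead: project built, pays 7, utility 9 - 7 = 2.
Since 2 > 0, reporting 7 is strictly better here, so truthful reporting is not dominant.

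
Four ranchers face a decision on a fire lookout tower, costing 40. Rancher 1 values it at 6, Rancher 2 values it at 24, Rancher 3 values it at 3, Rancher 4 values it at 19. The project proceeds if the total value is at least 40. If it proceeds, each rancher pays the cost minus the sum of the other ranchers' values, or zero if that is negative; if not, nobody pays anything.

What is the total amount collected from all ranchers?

19

Total value 52 ≥ cost 40, so it is built.
Rancher 1: others sum to 46; max(0, 40 - 46) = 0.
Rancher 2: others sum to 28; max(0, 40 - 28) = 12.
Rancher 3: others sum to 49; max(0, 40 - 49) = 0.
Rancher 4: others sum to 33; max(0, 40 - 33) = 7.
Total collected = 0 + 12 + 0 + 7 = 19.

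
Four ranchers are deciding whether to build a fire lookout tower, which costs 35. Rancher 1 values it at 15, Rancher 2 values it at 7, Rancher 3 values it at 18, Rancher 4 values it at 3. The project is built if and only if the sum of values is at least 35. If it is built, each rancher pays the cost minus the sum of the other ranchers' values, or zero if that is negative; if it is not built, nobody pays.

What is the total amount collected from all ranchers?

Total value 43 ≥ cost 35, so it is built.
Rancher 1: others sum to 28; max(0, 35 - 28) = 7.
Rancher 2: others sum to 36; max(0, 35 - 36) = 0.
Rancher 3: others sum to 25; max(0, 35 - 25) = 10.
Rancher 4: others sum to 40; max(0, 35 - 40) = 0.
Total collected = 7 + 0 + 10 + 0 = 17.

17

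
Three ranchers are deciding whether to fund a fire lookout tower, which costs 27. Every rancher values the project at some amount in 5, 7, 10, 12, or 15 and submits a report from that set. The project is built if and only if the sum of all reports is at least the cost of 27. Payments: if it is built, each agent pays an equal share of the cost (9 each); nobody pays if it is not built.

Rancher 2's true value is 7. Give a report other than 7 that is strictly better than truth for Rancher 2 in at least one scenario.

Suppose Rancher 1 reports 5 and Rancher 3 reports 15.
Report 7: project built, pays 9, utility 7 - 9 = -2.
Report 5: project not built, utility 0.
So reporting 5 beats truth here (0 > -2).

5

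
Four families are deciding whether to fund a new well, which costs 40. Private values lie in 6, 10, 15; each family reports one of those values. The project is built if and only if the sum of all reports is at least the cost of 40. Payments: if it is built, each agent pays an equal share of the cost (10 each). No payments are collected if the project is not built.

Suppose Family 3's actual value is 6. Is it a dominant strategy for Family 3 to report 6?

Check each profile of the others' reports and compare truth against every alternative report.
Others report (6, 10, 15): truth gives 0, best alternative gives -4.
Others report (6, 15, 10): truth gives 0, best alternative gives -4.
Others report (10, 6, 15): truth gives 0, best alternative gives -4.
Others report (10, 10, 10): truth gives 0, best alternative gives -4.
Others report (10, 15, 6): truth gives 0, best alternative gives -4.
Others report (15, 6, 10): truth gives 0, best alternative gives -4.
(Remaining 21 profiles checked similarly; truth is weakly best in each.)
In every case the truthful report is at least as good as any alternative, so it is a dominant strategy.

Yes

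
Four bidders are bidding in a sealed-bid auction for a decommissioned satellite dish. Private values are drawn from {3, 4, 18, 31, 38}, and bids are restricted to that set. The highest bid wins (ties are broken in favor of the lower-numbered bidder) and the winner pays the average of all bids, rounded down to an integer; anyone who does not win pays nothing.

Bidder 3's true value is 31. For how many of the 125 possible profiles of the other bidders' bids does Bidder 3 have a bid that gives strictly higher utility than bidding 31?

Others bid (3, 3, 3): truth gives 21; bid 4 gives 28 > 21. Violating.
Others bid (3, 3, 4): truth gives 21; bid 4 gives 28 > 21. Violating.
Others bid (3, 3, 18): truth gives 18; bid 18 gives 21 > 18. Violating.
Others bid (3, 3, 38): truth gives 0; bid 38 gives 11 > 0. Violating.
Others bid (3, 3, 31): truth gives 14; no alternative beats it.
Others bid (3, 4, 31): truth gives 14; no alternative beats it.
(Checking all 125 profiles: 52 have a profitable deviation, 73 do not.)

52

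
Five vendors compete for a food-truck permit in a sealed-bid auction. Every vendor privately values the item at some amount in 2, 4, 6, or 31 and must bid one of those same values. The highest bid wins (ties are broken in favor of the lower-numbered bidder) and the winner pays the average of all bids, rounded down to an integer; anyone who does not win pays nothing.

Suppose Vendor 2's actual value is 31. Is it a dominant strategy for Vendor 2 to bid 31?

No

Consider the case where Vendor 1 bids 2, Vendor 3 bids 2, Vendor 4 bids 2 and Vendor 5 bids 2.
Truthful bid 31: wins, pays 7, utility 31 - 7 = 24.
Bid 4 instead: wins, pays 2, utility 31 - 2 = 29.
Since 29 > 24, bidding 4 is strictly better here, so truthful bidding is not dominant.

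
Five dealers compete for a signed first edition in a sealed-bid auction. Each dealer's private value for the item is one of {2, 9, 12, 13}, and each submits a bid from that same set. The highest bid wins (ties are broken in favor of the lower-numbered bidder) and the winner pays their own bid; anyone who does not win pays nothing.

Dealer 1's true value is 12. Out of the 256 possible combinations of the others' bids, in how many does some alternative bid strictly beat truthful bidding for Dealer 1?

16

Others bid (2, 2, 2, 2): truth gives 0; bid 2 gives 10 > 0. Violating.
Others bid (2, 2, 2, 9): truth gives 0; bid 9 gives 3 > 0. Violating.
Others bid (2, 2, 9, 2): truth gives 0; bid 9 gives 3 > 0. Violating.
Others bid (2, 2, 9, 9): truth gives 0; bid 9 gives 3 > 0. Violating.
Others bid (2, 2, 2, 12): truth gives 0; no alternative beats it.
Others bid (2, 2, 2, 13): truth gives 0; no alternative beats it.
(Checking all 256 profiles: 16 have a profitable deviation, 240 do not.)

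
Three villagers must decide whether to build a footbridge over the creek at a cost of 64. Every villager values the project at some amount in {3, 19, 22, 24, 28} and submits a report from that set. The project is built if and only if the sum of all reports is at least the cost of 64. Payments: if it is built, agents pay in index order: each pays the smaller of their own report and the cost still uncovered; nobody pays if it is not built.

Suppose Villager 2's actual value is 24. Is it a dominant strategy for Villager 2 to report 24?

No

Consider the case where Villager 1 reports 19 and Villager 3 reports 24.
Truthful report 24: project built, pays 24, utility 24 - 24 = 0.
Report 22 instead: project built, pays 22, utility 24 - 22 = 2.
Since 2 > 0, reporting 22 is strictly better here, so truthful reporting is not dominant.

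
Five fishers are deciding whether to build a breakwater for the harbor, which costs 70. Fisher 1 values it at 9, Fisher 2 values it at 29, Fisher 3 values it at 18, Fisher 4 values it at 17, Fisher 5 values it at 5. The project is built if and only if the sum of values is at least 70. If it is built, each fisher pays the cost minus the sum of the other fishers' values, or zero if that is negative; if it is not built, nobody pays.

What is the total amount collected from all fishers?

Total value 78 ≥ cost 70, so it is built.
Fisher 1: others sum to 69; max(0, 70 - 69) = 1.
Fisher 2: others sum to 49; max(0, 70 - 49) = 21.
Fisher 3: others sum to 60; max(0, 70 - 60) = 10.
Fisher 4: others sum to 61; max(0, 70 - 61) = 9.
Fisher 5: others sum to 73; max(0, 70 - 73) = 0.
Total collected = 1 + 21 + 10 + 9 + 0 = 41.

41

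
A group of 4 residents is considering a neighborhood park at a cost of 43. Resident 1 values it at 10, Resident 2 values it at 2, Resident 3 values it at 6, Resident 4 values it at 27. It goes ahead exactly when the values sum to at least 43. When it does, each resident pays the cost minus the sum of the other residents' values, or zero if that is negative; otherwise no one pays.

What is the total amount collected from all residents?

Total value 45 ≥ cost 43, so it is built.
Resident 1: others sum to 35; max(0, 43 - 35) = 8.
Resident 2: others sum to 43; max(0, 43 - 43) = 0.
Resident 3: others sum to 39; max(0, 43 - 39) = 4.
Resident 4: others sum to 18; max(0, 43 - 18) = 25.
Total collected = 8 + 0 + 4 + 25 = 37.

37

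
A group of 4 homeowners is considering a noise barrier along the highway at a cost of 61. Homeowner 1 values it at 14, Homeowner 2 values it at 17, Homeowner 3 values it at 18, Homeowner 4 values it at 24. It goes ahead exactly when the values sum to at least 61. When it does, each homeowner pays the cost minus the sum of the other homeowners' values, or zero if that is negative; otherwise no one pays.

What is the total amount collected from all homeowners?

25

Total value 73 ≥ cost 61, so it is built.
Homeowner 1: others sum to 59; max(0, 61 - 59) = 2.
Homeowner 2: others sum to 56; max(0, 61 - 56) = 5.
Homeowner 3: others sum to 55; max(0, 61 - 55) = 6.
Homeowner 4: others sum to 49; max(0, 61 - 49) = 12.
Total collected = 2 + 5 + 6 + 12 = 25.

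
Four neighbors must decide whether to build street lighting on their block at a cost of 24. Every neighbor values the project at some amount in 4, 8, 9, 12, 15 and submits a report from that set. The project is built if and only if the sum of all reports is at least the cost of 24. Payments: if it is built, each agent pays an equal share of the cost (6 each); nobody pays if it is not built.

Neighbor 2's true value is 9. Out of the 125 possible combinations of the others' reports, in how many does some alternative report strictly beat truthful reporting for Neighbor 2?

1

Others report (4, 4, 4): truth gives 0; report 12 gives 3 > 0. Violating.
Others report (4, 4, 8): truth gives 3; no alternative beats it.
Others report (4, 4, 9): truth gives 3; no alternative beats it.
(Checking all 125 profiles: 1 has a profitable deviation, 124 do not.)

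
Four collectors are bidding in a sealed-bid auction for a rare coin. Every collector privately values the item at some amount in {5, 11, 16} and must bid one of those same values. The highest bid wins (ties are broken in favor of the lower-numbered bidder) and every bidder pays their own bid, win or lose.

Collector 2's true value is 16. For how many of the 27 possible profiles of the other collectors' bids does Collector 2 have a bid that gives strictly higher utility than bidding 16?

Others bid (5, 5, 5): truth gives 0; bid 11 gives 5 > 0. Violating.
Others bid (5, 5, 11): truth gives 0; bid 11 gives 5 > 0. Violating.
Others bid (5, 11, 5): truth gives 0; bid 11 gives 5 > 0. Violating.
Others bid (5, 11, 11): truth gives 0; bid 11 gives 5 > 0. Violating.
Others bid (5, 5, 16): truth gives 0; no alternative beats it.
Others bid (5, 11, 16): truth gives 0; no alternative beats it.
(Checking all 27 profiles: 13 have a profitable deviation, 14 do not.)

13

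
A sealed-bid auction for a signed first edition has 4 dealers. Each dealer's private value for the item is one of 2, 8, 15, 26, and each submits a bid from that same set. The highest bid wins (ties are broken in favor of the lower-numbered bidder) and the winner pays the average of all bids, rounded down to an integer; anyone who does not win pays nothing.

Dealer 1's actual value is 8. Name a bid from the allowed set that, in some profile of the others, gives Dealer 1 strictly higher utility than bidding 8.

2

Suppose Dealer 2 bids 2, Dealer 3 bids 2 and Dealer 4 bids 2.
Bid 8: wins, pays 3, utility 8 - 3 = 5.
Bid 2: wins, pays 2, utility 8 - 2 = 6.
So bidding 2 beats truth here (6 > 5).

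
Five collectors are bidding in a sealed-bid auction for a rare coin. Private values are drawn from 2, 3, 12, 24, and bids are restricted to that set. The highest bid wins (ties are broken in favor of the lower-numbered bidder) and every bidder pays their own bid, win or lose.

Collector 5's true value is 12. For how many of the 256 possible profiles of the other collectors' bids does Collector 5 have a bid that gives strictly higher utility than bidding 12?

241

Others bid (2, 2, 2, 2): truth gives 0; bid 3 gives 9 > 0. Violating.
Others bid (2, 2, 2, 12): truth gives -12; bid 2 gives -2 > -12. Violating.
Others bid (2, 2, 2, 24): truth gives -12; bid 2 gives -2 > -12. Violating.
Others bid (2, 2, 3, 12): truth gives -12; bid 2 gives -2 > -12. Violating.
Others bid (2, 2, 2, 3): truth gives 0; no alternative beats it.
Others bid (2, 2, 3, 2): truth gives 0; no alternative beats it.
(Checking all 256 profiles: 241 have a profitable deviation, 15 do not.)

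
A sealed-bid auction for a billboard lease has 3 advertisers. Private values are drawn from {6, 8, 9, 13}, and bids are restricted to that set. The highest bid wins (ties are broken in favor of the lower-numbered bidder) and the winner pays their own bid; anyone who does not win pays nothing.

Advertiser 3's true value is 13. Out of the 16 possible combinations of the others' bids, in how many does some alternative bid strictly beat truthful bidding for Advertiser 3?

Others bid (6, 6): truth gives 0; bid 8 gives 5 > 0. Violating.
Others bid (6, 8): truth gives 0; bid 9 gives 4 > 0. Violating.
Others bid (8, 6): truth gives 0; bid 9 gives 4 > 0. Violating.
Others bid (8, 8): truth gives 0; bid 9 gives 4 > 0. Violating.
Others bid (6, 9): truth gives 0; no alternative beats it.
Others bid (6, 13): truth gives 0; no alternative beats it.
(Checking all 16 profiles: 4 have a profitable deviation, 12 do not.)

4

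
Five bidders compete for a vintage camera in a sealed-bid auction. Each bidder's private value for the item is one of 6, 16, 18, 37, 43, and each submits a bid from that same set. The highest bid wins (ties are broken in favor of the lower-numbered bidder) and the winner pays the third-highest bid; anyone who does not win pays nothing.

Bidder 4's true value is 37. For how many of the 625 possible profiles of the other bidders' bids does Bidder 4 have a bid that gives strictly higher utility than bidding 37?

108

Others bid (6, 6, 6, 43): truth gives 0; bid 43 gives 31 > 0. Violating.
Others bid (6, 6, 16, 43): truth gives 0; bid 43 gives 21 > 0. Violating.
Others bid (6, 6, 18, 43): truth gives 0; bid 43 gives 19 > 0. Violating.
Others bid (6, 6, 37, 6): truth gives 0; bid 43 gives 31 > 0. Violating.
Others bid (6, 6, 6, 6): truth gives 31; no alternative beats it.
Others bid (6, 6, 6, 16): truth gives 31; no alternative beats it.
(Checking all 625 profiles: 108 have a profitable deviation, 517 do not.)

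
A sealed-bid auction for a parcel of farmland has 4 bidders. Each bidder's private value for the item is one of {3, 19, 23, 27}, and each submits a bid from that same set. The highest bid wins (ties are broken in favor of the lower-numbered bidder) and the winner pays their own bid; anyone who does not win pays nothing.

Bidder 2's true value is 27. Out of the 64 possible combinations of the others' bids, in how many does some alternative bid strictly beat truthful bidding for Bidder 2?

18

Others bid (3, 3, 3): truth gives 0; bid 19 gives 8 > 0. Violating.
Others bid (3, 3, 19): truth gives 0; bid 19 gives 8 > 0. Violating.
Others bid (3, 3, 23): truth gives 0; bid 23 gives 4 > 0. Violating.
Others bid (3, 19, 3): truth gives 0; bid 19 gives 8 > 0. Violating.
Others bid (3, 3, 27): truth gives 0; no alternative beats it.
Others bid (3, 19, 27): truth gives 0; no alternative beats it.
(Checking all 64 profiles: 18 have a profitable deviation, 46 do not.)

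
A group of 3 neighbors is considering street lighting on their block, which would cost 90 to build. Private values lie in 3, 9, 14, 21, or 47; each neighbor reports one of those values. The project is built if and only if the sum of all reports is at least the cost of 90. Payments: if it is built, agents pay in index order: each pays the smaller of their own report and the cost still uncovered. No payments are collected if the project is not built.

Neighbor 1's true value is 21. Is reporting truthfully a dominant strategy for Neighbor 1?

Consider the case where Neighbor 2 reports 47 and Neighbor 3 reports 47.
Truthful report 21: project built, pays 21, utility 21 - 21 = 0.
Report 3 instead: project built, pays 3, utility 21 - 3 = 18.
Since 18 > 0, reporting 3 is strictly better here, so truthful reporting is not dominant.

No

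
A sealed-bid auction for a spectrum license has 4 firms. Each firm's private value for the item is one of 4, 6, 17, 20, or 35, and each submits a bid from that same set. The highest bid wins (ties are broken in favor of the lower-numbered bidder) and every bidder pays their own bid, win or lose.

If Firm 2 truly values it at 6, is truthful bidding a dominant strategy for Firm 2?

Consider the case where Firm 1 bids 4, Firm 3 bids 4 and Firm 4 bids 17.
Truthful bid 6: loses but pays 6, utility -6.
Bid 4 instead: loses but pays 4, utility -4.
Since -4 > -6, bidding 4 is strictly better here, so truthful bidding is not dominant.

No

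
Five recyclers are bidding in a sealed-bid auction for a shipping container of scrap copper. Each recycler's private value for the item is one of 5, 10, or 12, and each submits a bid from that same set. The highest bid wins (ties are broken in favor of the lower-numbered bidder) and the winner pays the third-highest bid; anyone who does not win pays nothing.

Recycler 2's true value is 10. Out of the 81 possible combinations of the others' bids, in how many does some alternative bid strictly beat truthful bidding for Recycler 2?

Others bid (5, 5, 5, 12): truth gives 0; bid 12 gives 5 > 0. Violating.
Others bid (5, 5, 12, 5): truth gives 0; bid 12 gives 5 > 0. Violating.
Others bid (5, 12, 5, 5): truth gives 0; bid 12 gives 5 > 0. Violating.
Others bid (10, 5, 5, 5): truth gives 0; bid 12 gives 5 > 0. Violating.
Others bid (5, 5, 5, 5): truth gives 5; no alternative beats it.
Others bid (5, 5, 5, 10): truth gives 5; no alternative beats it.
(Checking all 81 profiles: 4 have a profitable deviation, 77 do not.)

4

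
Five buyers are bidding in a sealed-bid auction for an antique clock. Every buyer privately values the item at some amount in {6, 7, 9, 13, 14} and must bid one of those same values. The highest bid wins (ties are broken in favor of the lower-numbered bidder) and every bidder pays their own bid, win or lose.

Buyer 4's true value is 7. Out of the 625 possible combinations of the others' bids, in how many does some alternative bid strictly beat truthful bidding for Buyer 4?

Others bid (6, 6, 6, 9): truth gives -7; bid 9 gives -2 > -7. Violating.
Others bid (6, 6, 6, 13): truth gives -7; bid 6 gives -6 > -7. Violating.
Others bid (6, 6, 6, 14): truth gives -7; bid 6 gives -6 > -7. Violating.
Others bid (6, 6, 7, 6): truth gives -7; bid 9 gives -2 > -7. Violating.
Others bid (6, 6, 6, 6): truth gives 0; no alternative beats it.
Others bid (6, 6, 6, 7): truth gives 0; no alternative beats it.
(Checking all 625 profiles: 623 have a profitable deviation, 2 do not.)

623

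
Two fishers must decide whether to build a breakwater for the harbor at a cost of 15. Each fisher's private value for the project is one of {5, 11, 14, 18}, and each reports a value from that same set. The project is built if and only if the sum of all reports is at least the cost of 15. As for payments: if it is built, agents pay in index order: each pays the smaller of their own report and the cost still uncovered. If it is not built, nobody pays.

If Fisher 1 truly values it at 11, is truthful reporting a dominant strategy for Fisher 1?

Consider the case where Fisher 2 reports 11.
Truthful report 11: project built, pays 11, utility 11 - 11 = 0.
Report 5 instead: project built, pays 5, utility 11 - 5 = 6.
Since 6 > 0, reporting 5 is strictly better here, so truthful reporting is not dominant.

No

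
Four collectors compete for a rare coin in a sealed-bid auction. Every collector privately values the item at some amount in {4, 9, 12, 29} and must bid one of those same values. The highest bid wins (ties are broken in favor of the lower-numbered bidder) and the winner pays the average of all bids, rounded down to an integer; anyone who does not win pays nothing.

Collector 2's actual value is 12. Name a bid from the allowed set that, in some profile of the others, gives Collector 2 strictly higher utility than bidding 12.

9

Suppose Collector 1 bids 4, Collector 3 bids 4 and Collector 4 bids 4.
Bid 12: wins, pays 6, utility 12 - 6 = 6.
Bid 9: wins, pays 5, utility 12 - 5 = 7.
So bidding 9 beats truth here (7 > 6).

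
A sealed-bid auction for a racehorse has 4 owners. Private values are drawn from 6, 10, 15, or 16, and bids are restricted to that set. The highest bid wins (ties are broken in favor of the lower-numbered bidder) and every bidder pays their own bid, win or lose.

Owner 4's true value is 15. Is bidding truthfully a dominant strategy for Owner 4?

Consider the case where Owner 1 bids 6, Owner 2 bids 6 and Owner 3 bids 6.
Truthful bid 15: wins, pays 15, utility 15 - 15 = 0.
Bid 10 instead: wins, pays 10, utility 15 - 10 = 5.
Since 5 > 0, bidding 10 is strictly better here, so truthful bidding is not dominant.

No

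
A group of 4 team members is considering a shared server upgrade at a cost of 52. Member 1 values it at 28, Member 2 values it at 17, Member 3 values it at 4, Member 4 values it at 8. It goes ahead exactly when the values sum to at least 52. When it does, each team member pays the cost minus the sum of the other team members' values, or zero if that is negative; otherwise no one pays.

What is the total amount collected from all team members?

Total value 57 ≥ cost 52, so it is built.
Member 1: others sum to 29; max(0, 52 - 29) = 23.
Member 2: others sum to 40; max(0, 52 - 40) = 12.
Member 3: others sum to 53; max(0, 52 - 53) = 0.
Member 4: others sum to 49; max(0, 52 - 49) = 3.
Total collected = 23 + 12 + 0 + 3 = 38.

38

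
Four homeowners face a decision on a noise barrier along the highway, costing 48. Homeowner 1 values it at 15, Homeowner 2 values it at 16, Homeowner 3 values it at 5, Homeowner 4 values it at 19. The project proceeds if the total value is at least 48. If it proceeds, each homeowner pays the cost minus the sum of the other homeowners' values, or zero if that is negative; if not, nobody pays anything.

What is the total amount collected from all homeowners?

29

Total value 55 ≥ cost 48, so it is built.
Homeowner 1: others sum to 40; max(0, 48 - 40) = 8.
Homeowner 2: others sum to 39; max(0, 48 - 39) = 9.
Homeowner 3: others sum to 50; max(0, 48 - 50) = 0.
Homeowner 4: others sum to 36; max(0, 48 - 36) = 12.
Total collected = 8 + 9 + 0 + 12 = 29.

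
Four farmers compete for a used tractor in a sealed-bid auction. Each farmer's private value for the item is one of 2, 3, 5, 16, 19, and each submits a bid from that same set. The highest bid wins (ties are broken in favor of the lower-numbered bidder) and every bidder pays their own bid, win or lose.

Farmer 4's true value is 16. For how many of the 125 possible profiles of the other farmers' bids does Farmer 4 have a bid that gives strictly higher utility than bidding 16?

Others bid (2, 2, 2): truth gives 0; bid 3 gives 13 > 0. Violating.
Others bid (2, 2, 3): truth gives 0; bid 5 gives 11 > 0. Violating.
Others bid (2, 2, 16): truth gives -16; bid 2 gives -2 > -16. Violating.
Others bid (2, 2, 19): truth gives -16; bid 2 gives -2 > -16. Violating.
Others bid (2, 2, 5): truth gives 0; no alternative beats it.
Others bid (2, 3, 5): truth gives 0; no alternative beats it.
(Checking all 125 profiles: 106 have a profitable deviation, 19 do not.)

106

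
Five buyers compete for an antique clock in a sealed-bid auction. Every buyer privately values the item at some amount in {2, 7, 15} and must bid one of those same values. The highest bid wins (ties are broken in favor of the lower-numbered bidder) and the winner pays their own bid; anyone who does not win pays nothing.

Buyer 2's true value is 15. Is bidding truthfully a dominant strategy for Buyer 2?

Consider the case where Buyer 1 bids 2, Buyer 3 bids 2, Buyer 4 bids 2 and Buyer 5 bids 2.
Truthful bid 15: wins, pays 15, utility 15 - 15 = 0.
Bid 7 instead: wins, pays 7, utility 15 - 7 = 8.
Since 8 > 0, bidding 7 is strictly better here, so truthful bidding is not dominant.

No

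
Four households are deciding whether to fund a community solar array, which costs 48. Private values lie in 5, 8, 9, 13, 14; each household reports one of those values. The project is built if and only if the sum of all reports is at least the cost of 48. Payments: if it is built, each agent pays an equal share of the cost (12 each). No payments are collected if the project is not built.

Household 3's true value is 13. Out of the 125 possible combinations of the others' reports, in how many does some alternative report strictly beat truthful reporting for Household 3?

3

Others report (8, 13, 13): truth gives 0; report 14 gives 1 > 0. Violating.
Others report (13, 8, 13): truth gives 0; report 14 gives 1 > 0. Violating.
Others report (13, 13, 8): truth gives 0; report 14 gives 1 > 0. Violating.
Others report (5, 5, 5): truth gives 0; no alternative beats it.
Others report (5, 5, 8): truth gives 0; no alternative beats it.
(Checking all 125 profiles: 3 have a profitable deviation, 122 do not.)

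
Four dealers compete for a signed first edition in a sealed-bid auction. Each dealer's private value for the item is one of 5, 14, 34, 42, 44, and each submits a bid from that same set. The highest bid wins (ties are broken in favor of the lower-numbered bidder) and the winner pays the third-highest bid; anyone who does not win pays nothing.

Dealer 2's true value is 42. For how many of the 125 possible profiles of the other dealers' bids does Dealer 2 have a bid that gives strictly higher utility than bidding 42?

Others bid (5, 5, 44): truth gives 0; bid 44 gives 37 > 0. Violating.
Others bid (5, 14, 44): truth gives 0; bid 44 gives 28 > 0. Violating.
Others bid (5, 34, 44): truth gives 0; bid 44 gives 8 > 0. Violating.
Others bid (5, 44, 5): truth gives 0; bid 44 gives 37 > 0. Violating.
Others bid (5, 5, 5): truth gives 37; no alternative beats it.
Others bid (5, 5, 14): truth gives 37; no alternative beats it.
(Checking all 125 profiles: 27 have a profitable deviation, 98 do not.)

27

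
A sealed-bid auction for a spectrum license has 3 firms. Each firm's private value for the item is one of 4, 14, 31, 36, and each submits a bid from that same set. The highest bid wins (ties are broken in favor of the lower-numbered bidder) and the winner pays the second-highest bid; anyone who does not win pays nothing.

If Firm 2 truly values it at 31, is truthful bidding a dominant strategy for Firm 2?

Yes

Check each profile of the others' bids and compare truth against every alternative bid.
Others bid (4, 4): truth gives 27, best alternative gives 27.
Others bid (4, 14): truth gives 17, best alternative gives 17.
Others bid (14, 4): truth gives 17, best alternative gives 17.
Others bid (14, 14): truth gives 17, best alternative gives 17.
Others bid (4, 31): truth gives 0, best alternative gives 0.
Others bid (4, 36): truth gives 0, best alternative gives 0.
(Remaining 10 profiles checked similarly; truth is weakly best in each.)
In every case the truthful bid is at least as good as any alternative, so it is a dominant strategy.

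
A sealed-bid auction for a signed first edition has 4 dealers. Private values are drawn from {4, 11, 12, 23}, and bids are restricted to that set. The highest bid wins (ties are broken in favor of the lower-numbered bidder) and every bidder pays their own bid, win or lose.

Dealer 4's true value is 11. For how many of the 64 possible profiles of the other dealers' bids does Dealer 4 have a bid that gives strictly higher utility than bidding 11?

63

Others bid (4, 4, 11): truth gives -11; bid 12 gives -1 > -11. Violating.
Others bid (4, 4, 12): truth gives -11; bid 4 gives -4 > -11. Violating.
Others bid (4, 4, 23): truth gives -11; bid 4 gives -4 > -11. Violating.
Others bid (4, 11, 4): truth gives -11; bid 12 gives -1 > -11. Violating.
Others bid (4, 4, 4): truth gives 0; no alternative beats it.
(Checking all 64 profiles: 63 have a profitable deviation, 1 does not.)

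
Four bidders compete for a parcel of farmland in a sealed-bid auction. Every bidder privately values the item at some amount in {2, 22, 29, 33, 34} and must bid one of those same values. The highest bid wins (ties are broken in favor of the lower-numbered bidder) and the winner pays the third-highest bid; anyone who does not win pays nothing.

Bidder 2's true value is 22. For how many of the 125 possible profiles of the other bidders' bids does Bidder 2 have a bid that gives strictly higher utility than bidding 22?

Others bid (2, 2, 29): truth gives 0; bid 29 gives 20 > 0. Violating.
Others bid (2, 2, 33): truth gives 0; bid 33 gives 20 > 0. Violating.
Others bid (2, 2, 34): truth gives 0; bid 34 gives 20 > 0. Violating.
Others bid (2, 29, 2): truth gives 0; bid 29 gives 20 > 0. Violating.
Others bid (2, 2, 2): truth gives 20; no alternative beats it.
Others bid (2, 2, 22): truth gives 20; no alternative beats it.
(Checking all 125 profiles: 9 have a profitable deviation, 116 do not.)

9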